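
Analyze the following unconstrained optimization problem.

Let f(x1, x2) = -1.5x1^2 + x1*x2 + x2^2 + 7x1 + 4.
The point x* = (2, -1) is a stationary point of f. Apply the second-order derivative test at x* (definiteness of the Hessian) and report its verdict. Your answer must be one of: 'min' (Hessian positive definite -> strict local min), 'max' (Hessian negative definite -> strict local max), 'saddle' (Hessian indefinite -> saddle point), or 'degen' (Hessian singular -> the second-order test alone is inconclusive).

Compute the Hessian H = grad^2 f:
  H = [[-3, 1], [1, 2]]
Verify stationarity: grad f(x*) = H x* + g = (0, 0).
Eigenvalues of H: -3.1926, 2.1926.
Eigenvalues have mixed signs, so H is indefinite -> x* is a saddle point.

saddle


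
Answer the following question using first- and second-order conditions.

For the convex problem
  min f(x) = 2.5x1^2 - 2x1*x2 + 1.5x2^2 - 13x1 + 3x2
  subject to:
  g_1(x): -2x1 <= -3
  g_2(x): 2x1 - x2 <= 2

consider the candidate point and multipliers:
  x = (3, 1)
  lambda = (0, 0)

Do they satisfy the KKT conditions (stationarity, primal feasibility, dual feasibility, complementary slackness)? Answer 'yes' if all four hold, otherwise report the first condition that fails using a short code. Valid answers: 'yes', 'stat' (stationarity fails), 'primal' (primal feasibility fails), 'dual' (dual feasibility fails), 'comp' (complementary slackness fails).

Gradient of f: grad f(x) = Q x + c = (0, 0)
Constraint values g_i(x) = a_i^T x - b_i:
  g_1((3, 1)) = -3
  g_2((3, 1)) = 3
Stationarity residual: grad f(x) + sum_i lambda_i a_i = (0, 0)
  -> stationarity OK
Primal feasibility (all g_i <= 0): FAILS
Dual feasibility (all lambda_i >= 0): OK
Complementary slackness (lambda_i * g_i(x) = 0 for all i): OK

Verdict: the first failing condition is primal_feasibility -> primal.

primal


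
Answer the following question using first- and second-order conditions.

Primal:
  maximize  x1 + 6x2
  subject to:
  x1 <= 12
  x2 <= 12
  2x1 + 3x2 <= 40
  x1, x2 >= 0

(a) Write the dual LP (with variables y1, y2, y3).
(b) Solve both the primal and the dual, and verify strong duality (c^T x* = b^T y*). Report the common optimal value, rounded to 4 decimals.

The standard primal-dual pair for 'max c^T x s.t. A x <= b, x >= 0' is:
  Dual:  min b^T y  s.t.  A^T y >= c,  y >= 0.

So the dual LP is:
  minimize  12y1 + 12y2 + 40y3
  subject to:
    y1 + 2y3 >= 1
    y2 + 3y3 >= 6
    y1, y2, y3 >= 0

Solving the primal: x* = (2, 12).
  primal value c^T x* = 74.
Solving the dual: y* = (0, 4.5, 0.5).
  dual value b^T y* = 74.
Strong duality: c^T x* = b^T y*. Confirmed.

74


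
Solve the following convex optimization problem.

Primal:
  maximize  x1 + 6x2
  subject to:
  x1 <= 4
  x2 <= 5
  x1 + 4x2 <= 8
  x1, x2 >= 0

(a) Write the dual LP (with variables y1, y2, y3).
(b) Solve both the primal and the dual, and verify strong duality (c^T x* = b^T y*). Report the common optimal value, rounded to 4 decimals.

The standard primal-dual pair for 'max c^T x s.t. A x <= b, x >= 0' is:
  Dual:  min b^T y  s.t.  A^T y >= c,  y >= 0.

So the dual LP is:
  minimize  4y1 + 5y2 + 8y3
  subject to:
    y1 + y3 >= 1
    y2 + 4y3 >= 6
    y1, y2, y3 >= 0

Solving the primal: x* = (0, 2).
  primal value c^T x* = 12.
Solving the dual: y* = (0, 0, 1.5).
  dual value b^T y* = 12.
Strong duality: c^T x* = b^T y*. Confirmed.

12


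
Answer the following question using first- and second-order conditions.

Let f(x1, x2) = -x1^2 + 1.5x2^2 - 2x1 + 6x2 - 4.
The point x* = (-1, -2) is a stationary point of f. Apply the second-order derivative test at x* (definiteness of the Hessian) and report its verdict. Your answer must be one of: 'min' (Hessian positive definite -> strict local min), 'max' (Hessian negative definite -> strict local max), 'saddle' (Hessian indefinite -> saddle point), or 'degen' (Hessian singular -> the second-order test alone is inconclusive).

Compute the Hessian H = grad^2 f:
  H = [[-2, 0], [0, 3]]
Verify stationarity: grad f(x*) = H x* + g = (0, 0).
Eigenvalues of H: -2, 3.
Eigenvalues have mixed signs, so H is indefinite -> x* is a saddle point.

saddle


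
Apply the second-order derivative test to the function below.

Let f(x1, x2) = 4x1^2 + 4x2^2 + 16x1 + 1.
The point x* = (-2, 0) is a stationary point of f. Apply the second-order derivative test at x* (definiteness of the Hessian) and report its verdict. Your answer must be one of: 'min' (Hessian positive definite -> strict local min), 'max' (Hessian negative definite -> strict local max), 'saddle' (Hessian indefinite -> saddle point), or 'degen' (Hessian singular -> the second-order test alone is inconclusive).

Compute the Hessian H = grad^2 f:
  H = [[8, 0], [0, 8]]
Verify stationarity: grad f(x*) = H x* + g = (0, 0).
Eigenvalues of H: 8, 8.
Both eigenvalues > 0, so H is positive definite -> x* is a strict local min.

min


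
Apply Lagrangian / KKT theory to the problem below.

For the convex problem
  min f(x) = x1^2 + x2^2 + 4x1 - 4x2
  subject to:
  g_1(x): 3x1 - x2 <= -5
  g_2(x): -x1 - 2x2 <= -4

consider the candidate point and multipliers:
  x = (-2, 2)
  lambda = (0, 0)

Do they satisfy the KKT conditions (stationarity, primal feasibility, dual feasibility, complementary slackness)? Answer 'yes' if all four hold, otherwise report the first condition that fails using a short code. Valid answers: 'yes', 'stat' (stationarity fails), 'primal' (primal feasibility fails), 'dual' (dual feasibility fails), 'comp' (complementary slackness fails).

Gradient of f: grad f(x) = Q x + c = (0, 0)
Constraint values g_i(x) = a_i^T x - b_i:
  g_1((-2, 2)) = -3
  g_2((-2, 2)) = 2
Stationarity residual: grad f(x) + sum_i lambda_i a_i = (0, 0)
  -> stationarity OK
Primal feasibility (all g_i <= 0): FAILS
Dual feasibility (all lambda_i >= 0): OK
Complementary slackness (lambda_i * g_i(x) = 0 for all i): OK

Verdict: the first failing condition is primal_feasibility -> primal.

primal


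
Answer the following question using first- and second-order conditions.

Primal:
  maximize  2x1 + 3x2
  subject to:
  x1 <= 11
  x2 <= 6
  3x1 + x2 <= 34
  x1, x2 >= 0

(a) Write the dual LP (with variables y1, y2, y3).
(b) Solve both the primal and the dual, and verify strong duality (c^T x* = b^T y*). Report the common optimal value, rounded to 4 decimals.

The standard primal-dual pair for 'max c^T x s.t. A x <= b, x >= 0' is:
  Dual:  min b^T y  s.t.  A^T y >= c,  y >= 0.

So the dual LP is:
  minimize  11y1 + 6y2 + 34y3
  subject to:
    y1 + 3y3 >= 2
    y2 + y3 >= 3
    y1, y2, y3 >= 0

Solving the primal: x* = (9.3333, 6).
  primal value c^T x* = 36.6667.
Solving the dual: y* = (0, 2.3333, 0.6667).
  dual value b^T y* = 36.6667.
Strong duality: c^T x* = b^T y*. Confirmed.

36.6667


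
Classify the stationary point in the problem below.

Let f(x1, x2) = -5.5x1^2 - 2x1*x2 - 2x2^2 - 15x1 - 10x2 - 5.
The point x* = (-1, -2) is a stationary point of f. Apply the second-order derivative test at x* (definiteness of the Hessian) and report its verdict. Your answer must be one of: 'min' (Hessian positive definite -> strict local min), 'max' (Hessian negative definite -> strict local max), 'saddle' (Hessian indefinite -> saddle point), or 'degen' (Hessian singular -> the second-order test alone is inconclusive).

Compute the Hessian H = grad^2 f:
  H = [[-11, -2], [-2, -4]]
Verify stationarity: grad f(x*) = H x* + g = (0, 0).
Eigenvalues of H: -11.5311, -3.4689.
Both eigenvalues < 0, so H is negative definite -> x* is a strict local max.

max


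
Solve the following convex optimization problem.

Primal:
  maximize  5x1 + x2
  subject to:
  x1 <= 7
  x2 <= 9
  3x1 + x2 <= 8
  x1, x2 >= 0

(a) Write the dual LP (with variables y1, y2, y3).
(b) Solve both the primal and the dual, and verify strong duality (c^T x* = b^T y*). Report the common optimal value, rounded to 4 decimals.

The standard primal-dual pair for 'max c^T x s.t. A x <= b, x >= 0' is:
  Dual:  min b^T y  s.t.  A^T y >= c,  y >= 0.

So the dual LP is:
  minimize  7y1 + 9y2 + 8y3
  subject to:
    y1 + 3y3 >= 5
    y2 + y3 >= 1
    y1, y2, y3 >= 0

Solving the primal: x* = (2.6667, 0).
  primal value c^T x* = 13.3333.
Solving the dual: y* = (0, 0, 1.6667).
  dual value b^T y* = 13.3333.
Strong duality: c^T x* = b^T y*. Confirmed.

13.3333


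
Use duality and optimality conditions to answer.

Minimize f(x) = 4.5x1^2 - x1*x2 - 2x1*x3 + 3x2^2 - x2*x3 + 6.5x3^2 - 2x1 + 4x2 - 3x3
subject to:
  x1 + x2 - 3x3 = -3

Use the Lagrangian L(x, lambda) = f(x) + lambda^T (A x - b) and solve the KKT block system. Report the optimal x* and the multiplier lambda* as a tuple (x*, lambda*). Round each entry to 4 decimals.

Form the Lagrangian:
  L(x, lambda) = (1/2) x^T Q x + c^T x + lambda^T (A x - b)
Stationarity (grad_x L = 0): Q x + c + A^T lambda = 0.
Primal feasibility: A x = b.

This gives the KKT block system:
  [ Q   A^T ] [ x     ]   [-c ]
  [ A    0  ] [ lambda ] = [ b ]

Solving the linear system:
  x*      = (0.0163, -0.9331, 0.6944)
  lambda* = (2.3092)
  f(x*)   = 0.5398

x* = (0.0163, -0.9331, 0.6944), lambda* = (2.3092)


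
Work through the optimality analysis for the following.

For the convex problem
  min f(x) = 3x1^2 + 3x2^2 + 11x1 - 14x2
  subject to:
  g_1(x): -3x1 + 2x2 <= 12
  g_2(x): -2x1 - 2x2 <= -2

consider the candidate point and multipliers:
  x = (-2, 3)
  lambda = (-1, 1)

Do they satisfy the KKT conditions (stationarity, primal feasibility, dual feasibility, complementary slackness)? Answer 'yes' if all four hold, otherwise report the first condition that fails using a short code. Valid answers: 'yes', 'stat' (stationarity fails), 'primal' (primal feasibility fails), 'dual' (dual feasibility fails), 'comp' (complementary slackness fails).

Gradient of f: grad f(x) = Q x + c = (-1, 4)
Constraint values g_i(x) = a_i^T x - b_i:
  g_1((-2, 3)) = 0
  g_2((-2, 3)) = 0
Stationarity residual: grad f(x) + sum_i lambda_i a_i = (0, 0)
  -> stationarity OK
Primal feasibility (all g_i <= 0): OK
Dual feasibility (all lambda_i >= 0): FAILS
Complementary slackness (lambda_i * g_i(x) = 0 for all i): OK

Verdict: the first failing condition is dual_feasibility -> dual.

dual


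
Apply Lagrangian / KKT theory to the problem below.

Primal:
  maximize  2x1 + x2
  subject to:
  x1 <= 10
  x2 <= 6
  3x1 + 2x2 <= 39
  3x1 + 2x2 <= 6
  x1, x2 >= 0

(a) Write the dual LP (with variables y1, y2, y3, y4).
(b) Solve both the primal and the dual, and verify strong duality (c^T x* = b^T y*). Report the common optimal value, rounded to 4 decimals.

The standard primal-dual pair for 'max c^T x s.t. A x <= b, x >= 0' is:
  Dual:  min b^T y  s.t.  A^T y >= c,  y >= 0.

So the dual LP is:
  minimize  10y1 + 6y2 + 39y3 + 6y4
  subject to:
    y1 + 3y3 + 3y4 >= 2
    y2 + 2y3 + 2y4 >= 1
    y1, y2, y3, y4 >= 0

Solving the primal: x* = (2, 0).
  primal value c^T x* = 4.
Solving the dual: y* = (0, 0, 0, 0.6667).
  dual value b^T y* = 4.
Strong duality: c^T x* = b^T y*. Confirmed.

4


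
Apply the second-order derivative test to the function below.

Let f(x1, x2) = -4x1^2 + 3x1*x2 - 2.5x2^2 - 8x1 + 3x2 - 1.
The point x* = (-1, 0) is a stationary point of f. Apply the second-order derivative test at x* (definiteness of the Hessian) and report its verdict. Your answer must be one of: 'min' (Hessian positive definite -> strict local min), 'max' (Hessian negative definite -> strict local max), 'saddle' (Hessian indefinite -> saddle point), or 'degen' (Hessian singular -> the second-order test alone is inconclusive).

Compute the Hessian H = grad^2 f:
  H = [[-8, 3], [3, -5]]
Verify stationarity: grad f(x*) = H x* + g = (0, 0).
Eigenvalues of H: -9.8541, -3.1459.
Both eigenvalues < 0, so H is negative definite -> x* is a strict local max.

max


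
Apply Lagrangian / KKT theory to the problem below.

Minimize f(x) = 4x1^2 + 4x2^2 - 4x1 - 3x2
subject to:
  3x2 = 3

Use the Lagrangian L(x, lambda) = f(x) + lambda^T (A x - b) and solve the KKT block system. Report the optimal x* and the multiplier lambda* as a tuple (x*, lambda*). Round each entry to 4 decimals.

Form the Lagrangian:
  L(x, lambda) = (1/2) x^T Q x + c^T x + lambda^T (A x - b)
Stationarity (grad_x L = 0): Q x + c + A^T lambda = 0.
Primal feasibility: A x = b.

This gives the KKT block system:
  [ Q   A^T ] [ x     ]   [-c ]
  [ A    0  ] [ lambda ] = [ b ]

Solving the linear system:
  x*      = (0.5, 1)
  lambda* = (-1.6667)
  f(x*)   = 0

x* = (0.5, 1), lambda* = (-1.6667)


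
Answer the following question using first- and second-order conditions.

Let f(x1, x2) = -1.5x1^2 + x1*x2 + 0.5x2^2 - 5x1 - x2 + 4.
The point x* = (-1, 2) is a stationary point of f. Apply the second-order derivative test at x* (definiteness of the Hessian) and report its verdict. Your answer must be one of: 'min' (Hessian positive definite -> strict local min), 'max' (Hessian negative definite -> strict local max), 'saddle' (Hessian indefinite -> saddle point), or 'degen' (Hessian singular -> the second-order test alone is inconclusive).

Compute the Hessian H = grad^2 f:
  H = [[-3, 1], [1, 1]]
Verify stationarity: grad f(x*) = H x* + g = (0, 0).
Eigenvalues of H: -3.2361, 1.2361.
Eigenvalues have mixed signs, so H is indefinite -> x* is a saddle point.

saddle


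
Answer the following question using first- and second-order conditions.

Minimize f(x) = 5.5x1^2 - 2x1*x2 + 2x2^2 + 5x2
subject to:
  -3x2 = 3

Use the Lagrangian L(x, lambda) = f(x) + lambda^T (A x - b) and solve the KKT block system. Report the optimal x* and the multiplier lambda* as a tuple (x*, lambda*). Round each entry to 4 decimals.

Form the Lagrangian:
  L(x, lambda) = (1/2) x^T Q x + c^T x + lambda^T (A x - b)
Stationarity (grad_x L = 0): Q x + c + A^T lambda = 0.
Primal feasibility: A x = b.

This gives the KKT block system:
  [ Q   A^T ] [ x     ]   [-c ]
  [ A    0  ] [ lambda ] = [ b ]

Solving the linear system:
  x*      = (-0.1818, -1)
  lambda* = (0.4545)
  f(x*)   = -3.1818

x* = (-0.1818, -1), lambda* = (0.4545)


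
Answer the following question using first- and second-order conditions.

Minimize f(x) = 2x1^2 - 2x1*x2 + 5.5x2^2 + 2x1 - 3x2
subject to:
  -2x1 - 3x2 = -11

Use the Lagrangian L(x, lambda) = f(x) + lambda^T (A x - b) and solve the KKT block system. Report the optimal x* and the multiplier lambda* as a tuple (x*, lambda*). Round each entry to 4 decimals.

Form the Lagrangian:
  L(x, lambda) = (1/2) x^T Q x + c^T x + lambda^T (A x - b)
Stationarity (grad_x L = 0): Q x + c + A^T lambda = 0.
Primal feasibility: A x = b.

This gives the KKT block system:
  [ Q   A^T ] [ x     ]   [-c ]
  [ A    0  ] [ lambda ] = [ b ]

Solving the linear system:
  x*      = (2.6154, 1.9231)
  lambda* = (4.3077)
  f(x*)   = 23.4231

x* = (2.6154, 1.9231), lambda* = (4.3077)


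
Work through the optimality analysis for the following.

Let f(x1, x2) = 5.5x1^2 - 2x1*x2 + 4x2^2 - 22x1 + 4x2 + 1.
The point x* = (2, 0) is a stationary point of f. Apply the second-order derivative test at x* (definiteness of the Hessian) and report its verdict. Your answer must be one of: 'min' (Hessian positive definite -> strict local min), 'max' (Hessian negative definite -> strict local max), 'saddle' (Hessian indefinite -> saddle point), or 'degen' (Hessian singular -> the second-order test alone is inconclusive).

Compute the Hessian H = grad^2 f:
  H = [[11, -2], [-2, 8]]
Verify stationarity: grad f(x*) = H x* + g = (0, 0).
Eigenvalues of H: 7, 12.
Both eigenvalues > 0, so H is positive definite -> x* is a strict local min.

min


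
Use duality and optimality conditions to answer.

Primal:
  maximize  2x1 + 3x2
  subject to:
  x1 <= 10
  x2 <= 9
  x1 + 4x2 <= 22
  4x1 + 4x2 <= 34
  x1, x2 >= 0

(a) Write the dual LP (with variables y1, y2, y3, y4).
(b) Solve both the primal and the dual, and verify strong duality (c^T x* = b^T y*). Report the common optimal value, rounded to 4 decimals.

The standard primal-dual pair for 'max c^T x s.t. A x <= b, x >= 0' is:
  Dual:  min b^T y  s.t.  A^T y >= c,  y >= 0.

So the dual LP is:
  minimize  10y1 + 9y2 + 22y3 + 34y4
  subject to:
    y1 + y3 + 4y4 >= 2
    y2 + 4y3 + 4y4 >= 3
    y1, y2, y3, y4 >= 0

Solving the primal: x* = (4, 4.5).
  primal value c^T x* = 21.5.
Solving the dual: y* = (0, 0, 0.3333, 0.4167).
  dual value b^T y* = 21.5.
Strong duality: c^T x* = b^T y*. Confirmed.

21.5


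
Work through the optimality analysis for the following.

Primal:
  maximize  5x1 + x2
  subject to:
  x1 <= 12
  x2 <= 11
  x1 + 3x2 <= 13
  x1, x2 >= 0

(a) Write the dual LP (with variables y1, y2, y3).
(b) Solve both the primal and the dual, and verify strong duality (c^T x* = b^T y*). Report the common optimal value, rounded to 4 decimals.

The standard primal-dual pair for 'max c^T x s.t. A x <= b, x >= 0' is:
  Dual:  min b^T y  s.t.  A^T y >= c,  y >= 0.

So the dual LP is:
  minimize  12y1 + 11y2 + 13y3
  subject to:
    y1 + y3 >= 5
    y2 + 3y3 >= 1
    y1, y2, y3 >= 0

Solving the primal: x* = (12, 0.3333).
  primal value c^T x* = 60.3333.
Solving the dual: y* = (4.6667, 0, 0.3333).
  dual value b^T y* = 60.3333.
Strong duality: c^T x* = b^T y*. Confirmed.

60.3333


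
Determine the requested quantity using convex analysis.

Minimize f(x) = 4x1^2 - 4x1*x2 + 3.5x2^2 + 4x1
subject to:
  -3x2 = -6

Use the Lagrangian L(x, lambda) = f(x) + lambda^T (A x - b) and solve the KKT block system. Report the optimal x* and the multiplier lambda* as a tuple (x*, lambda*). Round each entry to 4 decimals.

Form the Lagrangian:
  L(x, lambda) = (1/2) x^T Q x + c^T x + lambda^T (A x - b)
Stationarity (grad_x L = 0): Q x + c + A^T lambda = 0.
Primal feasibility: A x = b.

This gives the KKT block system:
  [ Q   A^T ] [ x     ]   [-c ]
  [ A    0  ] [ lambda ] = [ b ]

Solving the linear system:
  x*      = (0.5, 2)
  lambda* = (4)
  f(x*)   = 13

x* = (0.5, 2), lambda* = (4)


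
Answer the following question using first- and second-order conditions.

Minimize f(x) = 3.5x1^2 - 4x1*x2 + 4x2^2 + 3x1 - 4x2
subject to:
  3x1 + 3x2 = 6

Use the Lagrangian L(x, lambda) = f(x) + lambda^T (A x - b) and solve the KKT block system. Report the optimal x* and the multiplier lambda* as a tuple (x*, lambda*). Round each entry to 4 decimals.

Form the Lagrangian:
  L(x, lambda) = (1/2) x^T Q x + c^T x + lambda^T (A x - b)
Stationarity (grad_x L = 0): Q x + c + A^T lambda = 0.
Primal feasibility: A x = b.

This gives the KKT block system:
  [ Q   A^T ] [ x     ]   [-c ]
  [ A    0  ] [ lambda ] = [ b ]

Solving the linear system:
  x*      = (0.7391, 1.2609)
  lambda* = (-1.0435)
  f(x*)   = 1.7174

x* = (0.7391, 1.2609), lambda* = (-1.0435)


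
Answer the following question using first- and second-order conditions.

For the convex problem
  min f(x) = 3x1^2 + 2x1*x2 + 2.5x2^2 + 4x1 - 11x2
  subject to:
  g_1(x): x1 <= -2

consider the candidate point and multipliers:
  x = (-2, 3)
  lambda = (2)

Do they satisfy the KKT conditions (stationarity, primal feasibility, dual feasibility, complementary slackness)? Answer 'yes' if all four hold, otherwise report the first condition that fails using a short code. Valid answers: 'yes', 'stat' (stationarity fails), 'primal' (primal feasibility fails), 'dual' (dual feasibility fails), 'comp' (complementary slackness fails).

Gradient of f: grad f(x) = Q x + c = (-2, 0)
Constraint values g_i(x) = a_i^T x - b_i:
  g_1((-2, 3)) = 0
Stationarity residual: grad f(x) + sum_i lambda_i a_i = (0, 0)
  -> stationarity OK
Primal feasibility (all g_i <= 0): OK
Dual feasibility (all lambda_i >= 0): OK
Complementary slackness (lambda_i * g_i(x) = 0 for all i): OK

Verdict: yes, KKT holds.

yes


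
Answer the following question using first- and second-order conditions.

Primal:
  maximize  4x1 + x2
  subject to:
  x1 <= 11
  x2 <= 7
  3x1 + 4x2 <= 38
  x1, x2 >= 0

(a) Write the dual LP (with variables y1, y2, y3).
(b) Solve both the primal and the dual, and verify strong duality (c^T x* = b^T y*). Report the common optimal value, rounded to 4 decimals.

The standard primal-dual pair for 'max c^T x s.t. A x <= b, x >= 0' is:
  Dual:  min b^T y  s.t.  A^T y >= c,  y >= 0.

So the dual LP is:
  minimize  11y1 + 7y2 + 38y3
  subject to:
    y1 + 3y3 >= 4
    y2 + 4y3 >= 1
    y1, y2, y3 >= 0

Solving the primal: x* = (11, 1.25).
  primal value c^T x* = 45.25.
Solving the dual: y* = (3.25, 0, 0.25).
  dual value b^T y* = 45.25.
Strong duality: c^T x* = b^T y*. Confirmed.

45.25


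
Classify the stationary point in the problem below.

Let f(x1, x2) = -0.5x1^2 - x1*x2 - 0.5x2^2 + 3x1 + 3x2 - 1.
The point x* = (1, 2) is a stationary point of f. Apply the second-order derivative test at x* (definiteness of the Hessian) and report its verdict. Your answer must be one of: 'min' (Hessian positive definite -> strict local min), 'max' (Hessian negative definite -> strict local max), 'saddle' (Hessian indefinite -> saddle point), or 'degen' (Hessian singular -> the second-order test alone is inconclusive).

Compute the Hessian H = grad^2 f:
  H = [[-1, -1], [-1, -1]]
Verify stationarity: grad f(x*) = H x* + g = (0, 0).
Eigenvalues of H: -2, 0.
H has a zero eigenvalue (singular; negative semidefinite but not definite), so H is neither positive definite, negative definite, nor indefinite. The second-order test alone is inconclusive -> degen.
(Indeed, f is constant along the null direction of H through x*, so x* is not a strict local extremum.)

degen


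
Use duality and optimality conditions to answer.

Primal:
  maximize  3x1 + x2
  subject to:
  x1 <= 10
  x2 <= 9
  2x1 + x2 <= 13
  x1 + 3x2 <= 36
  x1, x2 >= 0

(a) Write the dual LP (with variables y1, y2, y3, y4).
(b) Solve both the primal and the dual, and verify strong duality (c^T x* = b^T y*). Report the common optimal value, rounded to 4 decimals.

The standard primal-dual pair for 'max c^T x s.t. A x <= b, x >= 0' is:
  Dual:  min b^T y  s.t.  A^T y >= c,  y >= 0.

So the dual LP is:
  minimize  10y1 + 9y2 + 13y3 + 36y4
  subject to:
    y1 + 2y3 + y4 >= 3
    y2 + y3 + 3y4 >= 1
    y1, y2, y3, y4 >= 0

Solving the primal: x* = (6.5, 0).
  primal value c^T x* = 19.5.
Solving the dual: y* = (0, 0, 1.5, 0).
  dual value b^T y* = 19.5.
Strong duality: c^T x* = b^T y*. Confirmed.

19.5


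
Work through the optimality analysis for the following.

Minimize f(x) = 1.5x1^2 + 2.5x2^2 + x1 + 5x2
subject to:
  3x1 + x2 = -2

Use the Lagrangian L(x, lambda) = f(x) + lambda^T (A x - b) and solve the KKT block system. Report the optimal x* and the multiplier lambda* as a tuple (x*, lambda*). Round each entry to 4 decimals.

Form the Lagrangian:
  L(x, lambda) = (1/2) x^T Q x + c^T x + lambda^T (A x - b)
Stationarity (grad_x L = 0): Q x + c + A^T lambda = 0.
Primal feasibility: A x = b.

This gives the KKT block system:
  [ Q   A^T ] [ x     ]   [-c ]
  [ A    0  ] [ lambda ] = [ b ]

Solving the linear system:
  x*      = (-0.3333, -1)
  lambda* = (0)
  f(x*)   = -2.6667

x* = (-0.3333, -1), lambda* = (0)


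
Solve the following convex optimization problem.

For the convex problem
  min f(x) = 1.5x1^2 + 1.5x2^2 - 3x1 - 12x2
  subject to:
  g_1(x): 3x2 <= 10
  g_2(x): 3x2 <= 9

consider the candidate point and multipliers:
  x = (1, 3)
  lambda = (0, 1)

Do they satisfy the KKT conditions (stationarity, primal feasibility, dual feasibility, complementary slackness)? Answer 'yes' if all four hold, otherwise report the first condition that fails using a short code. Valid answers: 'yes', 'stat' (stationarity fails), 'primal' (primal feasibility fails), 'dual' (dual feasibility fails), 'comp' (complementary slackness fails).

Gradient of f: grad f(x) = Q x + c = (0, -3)
Constraint values g_i(x) = a_i^T x - b_i:
  g_1((1, 3)) = -1
  g_2((1, 3)) = 0
Stationarity residual: grad f(x) + sum_i lambda_i a_i = (0, 0)
  -> stationarity OK
Primal feasibility (all g_i <= 0): OK
Dual feasibility (all lambda_i >= 0): OK
Complementary slackness (lambda_i * g_i(x) = 0 for all i): OK

Verdict: yes, KKT holds.

yes


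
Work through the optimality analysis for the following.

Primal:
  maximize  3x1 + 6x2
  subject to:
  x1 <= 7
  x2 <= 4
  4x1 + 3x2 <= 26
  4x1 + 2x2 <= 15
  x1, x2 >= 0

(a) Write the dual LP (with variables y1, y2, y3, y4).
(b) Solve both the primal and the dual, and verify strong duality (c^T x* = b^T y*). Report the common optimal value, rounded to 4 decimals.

The standard primal-dual pair for 'max c^T x s.t. A x <= b, x >= 0' is:
  Dual:  min b^T y  s.t.  A^T y >= c,  y >= 0.

So the dual LP is:
  minimize  7y1 + 4y2 + 26y3 + 15y4
  subject to:
    y1 + 4y3 + 4y4 >= 3
    y2 + 3y3 + 2y4 >= 6
    y1, y2, y3, y4 >= 0

Solving the primal: x* = (1.75, 4).
  primal value c^T x* = 29.25.
Solving the dual: y* = (0, 4.5, 0, 0.75).
  dual value b^T y* = 29.25.
Strong duality: c^T x* = b^T y*. Confirmed.

29.25


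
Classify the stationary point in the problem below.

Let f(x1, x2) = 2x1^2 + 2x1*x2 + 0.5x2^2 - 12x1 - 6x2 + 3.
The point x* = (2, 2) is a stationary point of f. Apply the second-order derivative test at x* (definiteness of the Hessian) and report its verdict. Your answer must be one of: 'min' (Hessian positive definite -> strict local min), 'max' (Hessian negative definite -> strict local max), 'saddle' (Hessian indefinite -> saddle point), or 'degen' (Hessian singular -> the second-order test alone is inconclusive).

Compute the Hessian H = grad^2 f:
  H = [[4, 2], [2, 1]]
Verify stationarity: grad f(x*) = H x* + g = (0, 0).
Eigenvalues of H: 0, 5.
H has a zero eigenvalue (singular; positive semidefinite but not definite), so H is neither positive definite, negative definite, nor indefinite. The second-order test alone is inconclusive -> degen.
(Indeed, f is constant along the null direction of H through x*, so x* is not a strict local extremum.)

degen


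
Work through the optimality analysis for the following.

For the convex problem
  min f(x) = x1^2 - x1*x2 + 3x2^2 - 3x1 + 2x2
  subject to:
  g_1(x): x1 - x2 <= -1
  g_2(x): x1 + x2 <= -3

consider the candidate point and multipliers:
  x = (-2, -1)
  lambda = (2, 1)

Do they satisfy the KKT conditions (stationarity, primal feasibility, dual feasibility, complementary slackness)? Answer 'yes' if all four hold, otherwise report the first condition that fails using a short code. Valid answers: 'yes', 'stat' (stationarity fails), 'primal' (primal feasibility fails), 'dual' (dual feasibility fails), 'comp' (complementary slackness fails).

Gradient of f: grad f(x) = Q x + c = (-6, -2)
Constraint values g_i(x) = a_i^T x - b_i:
  g_1((-2, -1)) = 0
  g_2((-2, -1)) = 0
Stationarity residual: grad f(x) + sum_i lambda_i a_i = (-3, -3)
  -> stationarity FAILS
Primal feasibility (all g_i <= 0): OK
Dual feasibility (all lambda_i >= 0): OK
Complementary slackness (lambda_i * g_i(x) = 0 for all i): OK

Verdict: the first failing condition is stationarity -> stat.

stat


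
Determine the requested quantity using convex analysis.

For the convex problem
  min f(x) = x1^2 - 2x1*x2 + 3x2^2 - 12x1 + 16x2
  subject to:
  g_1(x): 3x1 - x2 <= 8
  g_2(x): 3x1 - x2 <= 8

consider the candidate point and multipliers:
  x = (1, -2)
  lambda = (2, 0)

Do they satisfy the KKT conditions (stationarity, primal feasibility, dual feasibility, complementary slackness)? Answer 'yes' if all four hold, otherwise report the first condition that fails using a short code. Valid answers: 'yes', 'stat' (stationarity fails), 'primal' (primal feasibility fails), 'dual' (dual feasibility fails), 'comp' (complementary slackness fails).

Gradient of f: grad f(x) = Q x + c = (-6, 2)
Constraint values g_i(x) = a_i^T x - b_i:
  g_1((1, -2)) = -3
  g_2((1, -2)) = -3
Stationarity residual: grad f(x) + sum_i lambda_i a_i = (0, 0)
  -> stationarity OK
Primal feasibility (all g_i <= 0): OK
Dual feasibility (all lambda_i >= 0): OK
Complementary slackness (lambda_i * g_i(x) = 0 for all i): FAILS

Verdict: the first failing condition is complementary_slackness -> comp.

comp


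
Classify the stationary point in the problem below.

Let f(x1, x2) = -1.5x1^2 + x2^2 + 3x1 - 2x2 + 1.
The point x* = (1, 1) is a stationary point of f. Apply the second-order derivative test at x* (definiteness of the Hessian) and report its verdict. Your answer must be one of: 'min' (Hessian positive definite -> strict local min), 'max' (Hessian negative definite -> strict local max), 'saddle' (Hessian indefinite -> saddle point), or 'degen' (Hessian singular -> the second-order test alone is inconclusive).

Compute the Hessian H = grad^2 f:
  H = [[-3, 0], [0, 2]]
Verify stationarity: grad f(x*) = H x* + g = (0, 0).
Eigenvalues of H: -3, 2.
Eigenvalues have mixed signs, so H is indefinite -> x* is a saddle point.

saddle


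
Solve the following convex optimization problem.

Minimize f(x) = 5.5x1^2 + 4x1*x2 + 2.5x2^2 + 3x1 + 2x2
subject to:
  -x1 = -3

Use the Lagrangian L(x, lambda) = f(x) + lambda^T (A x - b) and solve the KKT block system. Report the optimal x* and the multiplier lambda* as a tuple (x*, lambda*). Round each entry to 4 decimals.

Form the Lagrangian:
  L(x, lambda) = (1/2) x^T Q x + c^T x + lambda^T (A x - b)
Stationarity (grad_x L = 0): Q x + c + A^T lambda = 0.
Primal feasibility: A x = b.

This gives the KKT block system:
  [ Q   A^T ] [ x     ]   [-c ]
  [ A    0  ] [ lambda ] = [ b ]

Solving the linear system:
  x*      = (3, -2.8)
  lambda* = (24.8)
  f(x*)   = 38.9

x* = (3, -2.8), lambda* = (24.8)


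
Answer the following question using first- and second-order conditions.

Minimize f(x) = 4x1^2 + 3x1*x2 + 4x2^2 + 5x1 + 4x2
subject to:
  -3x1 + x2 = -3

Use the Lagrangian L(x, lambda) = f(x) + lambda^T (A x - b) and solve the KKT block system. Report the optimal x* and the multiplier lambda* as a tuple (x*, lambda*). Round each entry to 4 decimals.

Form the Lagrangian:
  L(x, lambda) = (1/2) x^T Q x + c^T x + lambda^T (A x - b)
Stationarity (grad_x L = 0): Q x + c + A^T lambda = 0.
Primal feasibility: A x = b.

This gives the KKT block system:
  [ Q   A^T ] [ x     ]   [-c ]
  [ A    0  ] [ lambda ] = [ b ]

Solving the linear system:
  x*      = (0.6531, -1.0408)
  lambda* = (2.3673)
  f(x*)   = 3.102

x* = (0.6531, -1.0408), lambda* = (2.3673)


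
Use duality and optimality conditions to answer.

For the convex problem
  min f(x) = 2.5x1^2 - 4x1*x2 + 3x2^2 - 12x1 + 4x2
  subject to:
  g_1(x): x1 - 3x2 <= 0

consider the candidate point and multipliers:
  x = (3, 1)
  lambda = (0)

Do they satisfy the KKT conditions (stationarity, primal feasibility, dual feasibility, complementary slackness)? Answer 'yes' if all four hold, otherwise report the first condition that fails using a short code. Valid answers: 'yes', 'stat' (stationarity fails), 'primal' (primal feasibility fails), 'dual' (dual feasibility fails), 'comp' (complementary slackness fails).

Gradient of f: grad f(x) = Q x + c = (-1, -2)
Constraint values g_i(x) = a_i^T x - b_i:
  g_1((3, 1)) = 0
Stationarity residual: grad f(x) + sum_i lambda_i a_i = (-1, -2)
  -> stationarity FAILS
Primal feasibility (all g_i <= 0): OK
Dual feasibility (all lambda_i >= 0): OK
Complementary slackness (lambda_i * g_i(x) = 0 for all i): OK

Verdict: the first failing condition is stationarity -> stat.

stat


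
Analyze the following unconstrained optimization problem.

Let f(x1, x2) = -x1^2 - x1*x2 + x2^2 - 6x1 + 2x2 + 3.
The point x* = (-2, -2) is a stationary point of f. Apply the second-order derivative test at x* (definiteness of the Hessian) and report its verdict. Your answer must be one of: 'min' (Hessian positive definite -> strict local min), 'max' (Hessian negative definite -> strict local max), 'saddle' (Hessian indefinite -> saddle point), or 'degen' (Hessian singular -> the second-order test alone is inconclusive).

Compute the Hessian H = grad^2 f:
  H = [[-2, -1], [-1, 2]]
Verify stationarity: grad f(x*) = H x* + g = (0, 0).
Eigenvalues of H: -2.2361, 2.2361.
Eigenvalues have mixed signs, so H is indefinite -> x* is a saddle point.

saddle


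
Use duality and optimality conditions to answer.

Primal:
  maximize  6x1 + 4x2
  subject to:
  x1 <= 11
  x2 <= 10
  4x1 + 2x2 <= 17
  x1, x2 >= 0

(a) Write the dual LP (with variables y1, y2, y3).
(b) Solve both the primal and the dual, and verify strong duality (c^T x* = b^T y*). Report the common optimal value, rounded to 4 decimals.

The standard primal-dual pair for 'max c^T x s.t. A x <= b, x >= 0' is:
  Dual:  min b^T y  s.t.  A^T y >= c,  y >= 0.

So the dual LP is:
  minimize  11y1 + 10y2 + 17y3
  subject to:
    y1 + 4y3 >= 6
    y2 + 2y3 >= 4
    y1, y2, y3 >= 0

Solving the primal: x* = (0, 8.5).
  primal value c^T x* = 34.
Solving the dual: y* = (0, 0, 2).
  dual value b^T y* = 34.
Strong duality: c^T x* = b^T y*. Confirmed.

34


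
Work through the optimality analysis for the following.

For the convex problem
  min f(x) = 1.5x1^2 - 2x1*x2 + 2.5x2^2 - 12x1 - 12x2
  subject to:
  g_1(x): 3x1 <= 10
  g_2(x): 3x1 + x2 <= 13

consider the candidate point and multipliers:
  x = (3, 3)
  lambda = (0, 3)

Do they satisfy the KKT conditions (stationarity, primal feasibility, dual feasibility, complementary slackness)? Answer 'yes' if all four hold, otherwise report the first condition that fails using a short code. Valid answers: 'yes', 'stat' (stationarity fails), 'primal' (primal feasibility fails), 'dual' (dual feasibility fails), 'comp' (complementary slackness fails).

Gradient of f: grad f(x) = Q x + c = (-9, -3)
Constraint values g_i(x) = a_i^T x - b_i:
  g_1((3, 3)) = -1
  g_2((3, 3)) = -1
Stationarity residual: grad f(x) + sum_i lambda_i a_i = (0, 0)
  -> stationarity OK
Primal feasibility (all g_i <= 0): OK
Dual feasibility (all lambda_i >= 0): OK
Complementary slackness (lambda_i * g_i(x) = 0 for all i): FAILS

Verdict: the first failing condition is complementary_slackness -> comp.

comp


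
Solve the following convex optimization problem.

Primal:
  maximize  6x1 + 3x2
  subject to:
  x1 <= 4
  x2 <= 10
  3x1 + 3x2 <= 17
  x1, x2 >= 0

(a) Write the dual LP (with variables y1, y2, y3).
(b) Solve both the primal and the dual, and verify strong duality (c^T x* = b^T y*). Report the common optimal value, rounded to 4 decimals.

The standard primal-dual pair for 'max c^T x s.t. A x <= b, x >= 0' is:
  Dual:  min b^T y  s.t.  A^T y >= c,  y >= 0.

So the dual LP is:
  minimize  4y1 + 10y2 + 17y3
  subject to:
    y1 + 3y3 >= 6
    y2 + 3y3 >= 3
    y1, y2, y3 >= 0

Solving the primal: x* = (4, 1.6667).
  primal value c^T x* = 29.
Solving the dual: y* = (3, 0, 1).
  dual value b^T y* = 29.
Strong duality: c^T x* = b^T y*. Confirmed.

29


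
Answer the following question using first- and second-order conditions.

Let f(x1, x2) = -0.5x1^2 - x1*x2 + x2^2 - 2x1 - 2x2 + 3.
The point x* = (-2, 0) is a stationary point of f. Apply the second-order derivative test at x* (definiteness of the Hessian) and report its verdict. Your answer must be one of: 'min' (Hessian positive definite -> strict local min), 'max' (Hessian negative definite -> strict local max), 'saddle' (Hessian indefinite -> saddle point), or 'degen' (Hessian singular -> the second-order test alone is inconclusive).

Compute the Hessian H = grad^2 f:
  H = [[-1, -1], [-1, 2]]
Verify stationarity: grad f(x*) = H x* + g = (0, 0).
Eigenvalues of H: -1.3028, 2.3028.
Eigenvalues have mixed signs, so H is indefinite -> x* is a saddle point.

saddle


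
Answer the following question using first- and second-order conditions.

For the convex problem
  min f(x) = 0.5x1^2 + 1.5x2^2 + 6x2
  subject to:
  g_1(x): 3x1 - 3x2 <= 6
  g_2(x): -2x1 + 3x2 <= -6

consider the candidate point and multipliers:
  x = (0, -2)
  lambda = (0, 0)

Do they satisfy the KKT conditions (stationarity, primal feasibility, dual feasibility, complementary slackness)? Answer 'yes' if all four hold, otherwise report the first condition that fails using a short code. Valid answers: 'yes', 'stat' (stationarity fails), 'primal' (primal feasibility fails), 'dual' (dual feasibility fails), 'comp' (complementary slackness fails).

Gradient of f: grad f(x) = Q x + c = (0, 0)
Constraint values g_i(x) = a_i^T x - b_i:
  g_1((0, -2)) = 0
  g_2((0, -2)) = 0
Stationarity residual: grad f(x) + sum_i lambda_i a_i = (0, 0)
  -> stationarity OK
Primal feasibility (all g_i <= 0): OK
Dual feasibility (all lambda_i >= 0): OK
Complementary slackness (lambda_i * g_i(x) = 0 for all i): OK

Verdict: yes, KKT holds.

yes


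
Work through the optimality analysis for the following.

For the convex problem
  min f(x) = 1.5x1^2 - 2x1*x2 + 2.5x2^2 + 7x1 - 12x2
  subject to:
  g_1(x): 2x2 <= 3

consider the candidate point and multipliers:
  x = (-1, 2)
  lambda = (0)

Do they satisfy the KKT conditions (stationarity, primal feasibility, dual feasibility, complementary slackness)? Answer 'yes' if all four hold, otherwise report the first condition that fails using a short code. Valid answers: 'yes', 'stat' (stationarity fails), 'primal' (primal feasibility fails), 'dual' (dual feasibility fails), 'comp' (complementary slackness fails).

Gradient of f: grad f(x) = Q x + c = (0, 0)
Constraint values g_i(x) = a_i^T x - b_i:
  g_1((-1, 2)) = 1
Stationarity residual: grad f(x) + sum_i lambda_i a_i = (0, 0)
  -> stationarity OK
Primal feasibility (all g_i <= 0): FAILS
Dual feasibility (all lambda_i >= 0): OK
Complementary slackness (lambda_i * g_i(x) = 0 for all i): OK

Verdict: the first failing condition is primal_feasibility -> primal.

primal


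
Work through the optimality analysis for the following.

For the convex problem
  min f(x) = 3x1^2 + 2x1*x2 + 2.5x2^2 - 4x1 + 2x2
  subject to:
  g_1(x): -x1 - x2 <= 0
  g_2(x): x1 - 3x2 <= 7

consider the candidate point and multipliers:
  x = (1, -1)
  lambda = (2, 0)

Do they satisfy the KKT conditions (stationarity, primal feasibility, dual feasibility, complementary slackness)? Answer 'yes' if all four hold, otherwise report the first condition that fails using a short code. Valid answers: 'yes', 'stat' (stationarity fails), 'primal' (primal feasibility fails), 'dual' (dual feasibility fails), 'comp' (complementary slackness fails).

Gradient of f: grad f(x) = Q x + c = (0, -1)
Constraint values g_i(x) = a_i^T x - b_i:
  g_1((1, -1)) = 0
  g_2((1, -1)) = -3
Stationarity residual: grad f(x) + sum_i lambda_i a_i = (-2, -3)
  -> stationarity FAILS
Primal feasibility (all g_i <= 0): OK
Dual feasibility (all lambda_i >= 0): OK
Complementary slackness (lambda_i * g_i(x) = 0 for all i): OK

Verdict: the first failing condition is stationarity -> stat.

stat


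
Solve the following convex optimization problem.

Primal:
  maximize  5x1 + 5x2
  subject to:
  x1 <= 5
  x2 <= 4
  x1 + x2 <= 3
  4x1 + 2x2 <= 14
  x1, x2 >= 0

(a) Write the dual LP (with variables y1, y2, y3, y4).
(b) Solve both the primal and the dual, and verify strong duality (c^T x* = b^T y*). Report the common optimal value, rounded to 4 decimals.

The standard primal-dual pair for 'max c^T x s.t. A x <= b, x >= 0' is:
  Dual:  min b^T y  s.t.  A^T y >= c,  y >= 0.

So the dual LP is:
  minimize  5y1 + 4y2 + 3y3 + 14y4
  subject to:
    y1 + y3 + 4y4 >= 5
    y2 + y3 + 2y4 >= 5
    y1, y2, y3, y4 >= 0

Solving the primal: x* = (3, 0).
  primal value c^T x* = 15.
Solving the dual: y* = (0, 0, 5, 0).
  dual value b^T y* = 15.
Strong duality: c^T x* = b^T y*. Confirmed.

15


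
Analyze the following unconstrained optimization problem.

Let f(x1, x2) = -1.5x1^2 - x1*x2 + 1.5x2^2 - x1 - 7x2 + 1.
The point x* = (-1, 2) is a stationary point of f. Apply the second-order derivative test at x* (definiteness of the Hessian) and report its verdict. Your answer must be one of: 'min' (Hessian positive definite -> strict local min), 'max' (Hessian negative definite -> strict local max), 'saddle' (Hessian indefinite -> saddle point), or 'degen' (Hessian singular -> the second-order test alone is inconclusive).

Compute the Hessian H = grad^2 f:
  H = [[-3, -1], [-1, 3]]
Verify stationarity: grad f(x*) = H x* + g = (0, 0).
Eigenvalues of H: -3.1623, 3.1623.
Eigenvalues have mixed signs, so H is indefinite -> x* is a saddle point.

saddle


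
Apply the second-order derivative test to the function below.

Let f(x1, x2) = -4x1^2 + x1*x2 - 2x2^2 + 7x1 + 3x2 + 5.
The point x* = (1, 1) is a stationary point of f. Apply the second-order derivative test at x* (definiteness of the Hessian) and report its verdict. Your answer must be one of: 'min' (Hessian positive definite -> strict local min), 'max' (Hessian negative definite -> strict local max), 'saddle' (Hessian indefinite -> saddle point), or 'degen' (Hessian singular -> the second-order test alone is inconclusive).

Compute the Hessian H = grad^2 f:
  H = [[-8, 1], [1, -4]]
Verify stationarity: grad f(x*) = H x* + g = (0, 0).
Eigenvalues of H: -8.2361, -3.7639.
Both eigenvalues < 0, so H is negative definite -> x* is a strict local max.

max
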